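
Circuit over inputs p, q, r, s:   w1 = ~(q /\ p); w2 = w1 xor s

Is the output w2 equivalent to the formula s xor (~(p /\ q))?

Yes

w1 = ~(q /\ p)
w2 = w1 xor s = (~(q /\ p)) xor s
At p=0, q=0, r=0, s=1: circuit gives 0, formula gives 0.
At p=0, q=0, r=0, s=0: circuit gives 1, formula gives 1.
Agrees on all 16 inputs.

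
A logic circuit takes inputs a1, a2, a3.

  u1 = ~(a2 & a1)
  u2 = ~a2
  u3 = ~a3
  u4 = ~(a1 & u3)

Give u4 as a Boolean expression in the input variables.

~(a1 & ~a3)

u3 = ~a3
u4 = ~(a1 & u3) = ~(a1 & ~a3)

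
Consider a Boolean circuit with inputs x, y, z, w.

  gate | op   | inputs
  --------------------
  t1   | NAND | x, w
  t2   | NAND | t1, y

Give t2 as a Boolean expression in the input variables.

(x NAND w) NAND y

t1 = x NAND w
t2 = t1 NAND y = (x NAND w) NAND y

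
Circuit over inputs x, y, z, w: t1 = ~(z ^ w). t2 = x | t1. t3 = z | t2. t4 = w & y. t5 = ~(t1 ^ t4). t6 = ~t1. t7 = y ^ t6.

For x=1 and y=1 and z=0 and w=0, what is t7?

t1 = ~(0 ^ 0) = 1
t6 = ~1 = 0
t7 = 1 ^ 0 = 1

1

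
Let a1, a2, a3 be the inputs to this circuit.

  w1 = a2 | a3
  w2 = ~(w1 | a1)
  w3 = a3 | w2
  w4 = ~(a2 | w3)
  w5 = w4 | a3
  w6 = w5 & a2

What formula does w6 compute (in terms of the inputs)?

((~(a2 | (a3 | (~((a2 | a3) | a1))))) | a3) & a2

w1 = a2 | a3
w2 = ~(w1 | a1) = ~((a2 | a3) | a1)
w3 = a3 | w2 = a3 | (~((a2 | a3) | a1))
w4 = ~(a2 | w3) = ~(a2 | (a3 | (~((a2 | a3) | a1))))
w5 = w4 | a3 = (~(a2 | (a3 | (~((a2 | a3) | a1))))) | a3
w6 = w5 & a2 = ((~(a2 | (a3 | (~((a2 | a3) | a1))))) | a3) & a2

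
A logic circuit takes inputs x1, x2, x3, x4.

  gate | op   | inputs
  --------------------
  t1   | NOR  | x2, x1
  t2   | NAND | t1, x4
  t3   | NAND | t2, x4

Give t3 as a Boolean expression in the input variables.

((x2 NOR x1) NAND x4) NAND x4

t1 = x2 NOR x1
t2 = t1 NAND x4 = (x2 NOR x1) NAND x4
t3 = t2 NAND x4 = ((x2 NOR x1) NAND x4) NAND x4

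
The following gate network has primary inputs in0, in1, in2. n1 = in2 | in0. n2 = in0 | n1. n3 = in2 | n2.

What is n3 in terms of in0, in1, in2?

in2 | (in0 | (in2 | in0))

n1 = in2 | in0
n2 = in0 | n1 = in0 | (in2 | in0)
n3 = in2 | n2 = in2 | (in0 | (in2 | in0))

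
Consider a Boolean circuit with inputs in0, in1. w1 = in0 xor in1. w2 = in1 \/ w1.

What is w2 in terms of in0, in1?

in1 \/ (in0 xor in1)

w1 = in0 xor in1
w2 = in1 \/ w1 = in1 \/ (in0 xor in1)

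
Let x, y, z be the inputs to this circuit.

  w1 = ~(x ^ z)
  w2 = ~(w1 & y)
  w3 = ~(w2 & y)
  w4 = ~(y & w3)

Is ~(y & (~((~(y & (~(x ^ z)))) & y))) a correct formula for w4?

w1 = ~(x ^ z)
w2 = ~(w1 & y) = ~((~(x ^ z)) & y)
w3 = ~(w2 & y) = ~((~((~(x ^ z)) & y)) & y)
w4 = ~(y & w3) = ~(y & (~((~((~(x ^ z)) & y)) & y)))
At x=0, y=1, z=0: circuit gives 0, formula gives 0.
At x=0, y=0, z=0: circuit gives 1, formula gives 1.
Agrees on all 8 inputs.

Yes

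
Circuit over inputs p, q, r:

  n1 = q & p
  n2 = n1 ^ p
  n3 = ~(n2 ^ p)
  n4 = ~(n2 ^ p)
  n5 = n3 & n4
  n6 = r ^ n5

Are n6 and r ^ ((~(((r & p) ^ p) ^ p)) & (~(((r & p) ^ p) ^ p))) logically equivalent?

n1 = q & p
n2 = n1 ^ p = (q & p) ^ p
n3 = ~(n2 ^ p) = ~(((q & p) ^ p) ^ p)
n4 = ~(n2 ^ p) = ~(((q & p) ^ p) ^ p)
n5 = n3 & n4 = (~(((q & p) ^ p) ^ p)) & (~(((q & p) ^ p) ^ p))
n6 = r ^ n5 = r ^ ((~(((q & p) ^ p) ^ p)) & (~(((q & p) ^ p) ^ p)))
At p=1, q=0, r=1: circuit gives 0, formula gives 1.

No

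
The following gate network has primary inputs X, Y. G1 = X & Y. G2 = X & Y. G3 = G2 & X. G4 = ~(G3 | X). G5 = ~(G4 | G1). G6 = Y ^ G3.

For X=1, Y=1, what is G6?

0

G2 = 1 & 1 = 1
G3 = 1 & 1 = 1
G6 = 1 ^ 1 = 0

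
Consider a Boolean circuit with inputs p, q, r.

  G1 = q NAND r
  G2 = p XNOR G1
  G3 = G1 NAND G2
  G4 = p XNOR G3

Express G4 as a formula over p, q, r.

p XNOR ((q NAND r) NAND (p XNOR (q NAND r)))

G1 = q NAND r
G2 = p XNOR G1 = p XNOR (q NAND r)
G3 = G1 NAND G2 = (q NAND r) NAND (p XNOR (q NAND r))
G4 = p XNOR G3 = p XNOR ((q NAND r) NAND (p XNOR (q NAND r)))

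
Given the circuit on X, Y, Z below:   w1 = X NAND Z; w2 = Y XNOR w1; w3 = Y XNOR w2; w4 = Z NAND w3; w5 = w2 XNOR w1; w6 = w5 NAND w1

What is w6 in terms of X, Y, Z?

((Y XNOR (X NAND Z)) XNOR (X NAND Z)) NAND (X NAND Z)

w1 = X NAND Z
w2 = Y XNOR w1 = Y XNOR (X NAND Z)
w5 = w2 XNOR w1 = (Y XNOR (X NAND Z)) XNOR (X NAND Z)
w6 = w5 NAND w1 = ((Y XNOR (X NAND Z)) XNOR (X NAND Z)) NAND (X NAND Z)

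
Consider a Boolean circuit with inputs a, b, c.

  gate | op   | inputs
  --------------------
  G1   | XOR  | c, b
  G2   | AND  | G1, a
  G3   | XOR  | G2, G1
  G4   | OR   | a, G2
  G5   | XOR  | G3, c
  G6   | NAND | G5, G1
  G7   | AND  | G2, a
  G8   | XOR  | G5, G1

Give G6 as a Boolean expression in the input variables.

((((c XOR b) AND a) XOR (c XOR b)) XOR c) NAND (c XOR b)

G1 = c XOR b
G2 = G1 AND a = (c XOR b) AND a
G3 = G2 XOR G1 = ((c XOR b) AND a) XOR (c XOR b)
G5 = G3 XOR c = (((c XOR b) AND a) XOR (c XOR b)) XOR c
G6 = G5 NAND G1 = ((((c XOR b) AND a) XOR (c XOR b)) XOR c) NAND (c XOR b)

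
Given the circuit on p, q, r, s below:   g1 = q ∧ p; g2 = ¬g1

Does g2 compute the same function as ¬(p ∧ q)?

Yes

g1 = q ∧ p
g2 = ¬g1 = ¬(q ∧ p)
At p=1, q=1, r=0, s=0: circuit gives 0, formula gives 0.
At p=0, q=0, r=0, s=0: circuit gives 1, formula gives 1.
Agrees on all 16 inputs.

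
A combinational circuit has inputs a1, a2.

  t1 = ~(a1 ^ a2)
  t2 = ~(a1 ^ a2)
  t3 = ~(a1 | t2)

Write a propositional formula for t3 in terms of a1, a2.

t2 = ~(a1 ^ a2)
t3 = ~(a1 | t2) = ~(a1 | (~(a1 ^ a2)))

~(a1 | (~(a1 ^ a2)))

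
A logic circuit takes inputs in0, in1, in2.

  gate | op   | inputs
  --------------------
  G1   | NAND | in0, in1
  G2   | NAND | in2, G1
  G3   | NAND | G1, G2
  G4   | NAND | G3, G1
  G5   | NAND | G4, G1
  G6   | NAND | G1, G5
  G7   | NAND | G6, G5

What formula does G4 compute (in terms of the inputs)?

((in0 NAND in1) NAND (in2 NAND (in0 NAND in1))) NAND (in0 NAND in1)

G1 = in0 NAND in1
G2 = in2 NAND G1 = in2 NAND (in0 NAND in1)
G3 = G1 NAND G2 = (in0 NAND in1) NAND (in2 NAND (in0 NAND in1))
G4 = G3 NAND G1 = ((in0 NAND in1) NAND (in2 NAND (in0 NAND in1))) NAND (in0 NAND in1)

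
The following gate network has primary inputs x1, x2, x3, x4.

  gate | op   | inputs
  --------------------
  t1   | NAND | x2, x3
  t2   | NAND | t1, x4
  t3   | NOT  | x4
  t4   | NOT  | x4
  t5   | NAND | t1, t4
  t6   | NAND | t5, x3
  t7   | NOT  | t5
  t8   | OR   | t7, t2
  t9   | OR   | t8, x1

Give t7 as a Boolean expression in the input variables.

t1 = x2 NAND x3
t4 = NOT x4
t5 = t1 NAND t4 = (x2 NAND x3) NAND NOT x4
t7 = NOT t5 = NOT ((x2 NAND x3) NAND NOT x4)

NOT ((x2 NAND x3) NAND NOT x4)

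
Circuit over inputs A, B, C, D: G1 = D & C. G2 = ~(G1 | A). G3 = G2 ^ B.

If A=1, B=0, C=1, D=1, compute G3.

0

G1 = 1 & 1 = 1
G2 = ~(1 | 1) = 0
G3 = 0 ^ 0 = 0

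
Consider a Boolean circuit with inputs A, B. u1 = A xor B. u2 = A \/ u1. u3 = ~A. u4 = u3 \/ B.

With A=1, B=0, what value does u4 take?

u3 = ~1 = 0
u4 = 0 \/ 0 = 0

0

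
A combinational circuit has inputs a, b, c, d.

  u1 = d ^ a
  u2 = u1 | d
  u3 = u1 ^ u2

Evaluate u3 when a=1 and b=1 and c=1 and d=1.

u1 = 1 ^ 1 = 0
u2 = 0 | 1 = 1
u3 = 0 ^ 1 = 1

1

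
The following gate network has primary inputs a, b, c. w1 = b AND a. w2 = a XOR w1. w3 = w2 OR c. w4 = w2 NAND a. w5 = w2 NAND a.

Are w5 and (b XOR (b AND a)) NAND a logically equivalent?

w1 = b AND a
w2 = a XOR w1 = a XOR (b AND a)
w5 = w2 NAND a = (a XOR (b AND a)) NAND a
At a=1, b=0, c=0: circuit gives 0, formula gives 1.

No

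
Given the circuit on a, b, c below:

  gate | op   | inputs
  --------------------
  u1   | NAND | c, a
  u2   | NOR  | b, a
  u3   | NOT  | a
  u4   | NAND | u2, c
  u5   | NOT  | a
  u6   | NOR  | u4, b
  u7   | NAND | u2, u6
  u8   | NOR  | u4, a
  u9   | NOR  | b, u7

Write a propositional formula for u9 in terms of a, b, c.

b NOR ((b NOR a) NAND (((b NOR a) NAND c) NOR b))

u2 = b NOR a
u4 = u2 NAND c = (b NOR a) NAND c
u6 = u4 NOR b = ((b NOR a) NAND c) NOR b
u7 = u2 NAND u6 = (b NOR a) NAND (((b NOR a) NAND c) NOR b)
u9 = b NOR u7 = b NOR ((b NOR a) NAND (((b NOR a) NAND c) NOR b))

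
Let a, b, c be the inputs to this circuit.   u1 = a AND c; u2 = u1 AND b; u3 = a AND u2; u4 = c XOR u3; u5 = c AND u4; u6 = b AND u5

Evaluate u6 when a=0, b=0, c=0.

0

u1 = 0 AND 0 = 0
u2 = 0 AND 0 = 0
u3 = 0 AND 0 = 0
u4 = 0 XOR 0 = 0
u5 = 0 AND 0 = 0
u6 = 0 AND 0 = 0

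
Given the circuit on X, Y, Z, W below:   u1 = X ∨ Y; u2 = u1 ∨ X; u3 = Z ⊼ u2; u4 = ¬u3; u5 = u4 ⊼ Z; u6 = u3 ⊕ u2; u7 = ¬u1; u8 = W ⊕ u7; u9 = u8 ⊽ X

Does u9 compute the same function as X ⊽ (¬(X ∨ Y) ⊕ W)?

u1 = X ∨ Y
u7 = ¬u1 = ¬(X ∨ Y)
u8 = W ⊕ u7 = W ⊕ ¬(X ∨ Y)
u9 = u8 ⊽ X = (W ⊕ ¬(X ∨ Y)) ⊽ X
At X=0, Y=0, Z=0, W=0: circuit gives 0, formula gives 0.
At X=0, Y=0, Z=0, W=1: circuit gives 1, formula gives 1.
Agrees on all 16 inputs.

Yes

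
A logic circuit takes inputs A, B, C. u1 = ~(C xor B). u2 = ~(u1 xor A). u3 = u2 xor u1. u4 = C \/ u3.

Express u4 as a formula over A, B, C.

C \/ ((~((~(C xor B)) xor A)) xor (~(C xor B)))

u1 = ~(C xor B)
u2 = ~(u1 xor A) = ~((~(C xor B)) xor A)
u3 = u2 xor u1 = (~((~(C xor B)) xor A)) xor (~(C xor B))
u4 = C \/ u3 = C \/ ((~((~(C xor B)) xor A)) xor (~(C xor B)))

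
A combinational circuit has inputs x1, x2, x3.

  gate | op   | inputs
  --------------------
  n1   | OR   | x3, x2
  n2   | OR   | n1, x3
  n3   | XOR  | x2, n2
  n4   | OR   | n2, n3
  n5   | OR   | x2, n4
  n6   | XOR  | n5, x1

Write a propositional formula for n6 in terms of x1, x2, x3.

(x2 OR (((x3 OR x2) OR x3) OR (x2 XOR ((x3 OR x2) OR x3)))) XOR x1

n1 = x3 OR x2
n2 = n1 OR x3 = (x3 OR x2) OR x3
n3 = x2 XOR n2 = x2 XOR ((x3 OR x2) OR x3)
n4 = n2 OR n3 = ((x3 OR x2) OR x3) OR (x2 XOR ((x3 OR x2) OR x3))
n5 = x2 OR n4 = x2 OR (((x3 OR x2) OR x3) OR (x2 XOR ((x3 OR x2) OR x3)))
n6 = n5 XOR x1 = (x2 OR (((x3 OR x2) OR x3) OR (x2 XOR ((x3 OR x2) OR x3)))) XOR x1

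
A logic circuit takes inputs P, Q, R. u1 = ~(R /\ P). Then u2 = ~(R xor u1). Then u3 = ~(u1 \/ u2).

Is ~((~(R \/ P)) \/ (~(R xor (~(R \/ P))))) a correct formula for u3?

No

u1 = ~(R /\ P)
u2 = ~(R xor u1) = ~(R xor (~(R /\ P)))
u3 = ~(u1 \/ u2) = ~((~(R /\ P)) \/ (~(R xor (~(R /\ P)))))
At P=0, Q=0, R=1: circuit gives 0, formula gives 1.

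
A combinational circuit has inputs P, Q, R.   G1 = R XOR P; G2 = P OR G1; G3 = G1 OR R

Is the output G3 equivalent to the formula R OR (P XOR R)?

Yes

G1 = R XOR P
G3 = G1 OR R = (R XOR P) OR R
At P=0, Q=0, R=0: circuit gives 0, formula gives 0.
At P=0, Q=0, R=1: circuit gives 1, formula gives 1.
Agrees on all 8 inputs.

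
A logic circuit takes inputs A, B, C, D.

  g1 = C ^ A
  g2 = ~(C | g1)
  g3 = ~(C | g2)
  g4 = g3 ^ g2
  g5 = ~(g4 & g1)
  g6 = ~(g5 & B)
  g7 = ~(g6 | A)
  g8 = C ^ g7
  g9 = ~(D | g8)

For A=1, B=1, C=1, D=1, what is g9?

0

g1 = 1 ^ 1 = 0
g2 = ~(1 | 0) = 0
g3 = ~(1 | 0) = 0
g4 = 0 ^ 0 = 0
g5 = ~(0 & 0) = 1
g6 = ~(1 & 1) = 0
g7 = ~(0 | 1) = 0
g8 = 1 ^ 0 = 1
g9 = ~(1 | 1) = 0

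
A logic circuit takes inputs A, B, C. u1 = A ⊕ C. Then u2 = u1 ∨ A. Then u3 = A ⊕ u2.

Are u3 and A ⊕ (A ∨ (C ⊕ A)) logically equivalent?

Yes

u1 = A ⊕ C
u2 = u1 ∨ A = (A ⊕ C) ∨ A
u3 = A ⊕ u2 = A ⊕ ((A ⊕ C) ∨ A)
At A=0, B=0, C=0: circuit gives 0, formula gives 0.
At A=0, B=0, C=1: circuit gives 1, formula gives 1.
Agrees on all 8 inputs.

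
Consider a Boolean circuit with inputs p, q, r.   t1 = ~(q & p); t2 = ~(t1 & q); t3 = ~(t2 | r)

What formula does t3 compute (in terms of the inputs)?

~((~((~(q & p)) & q)) | r)

t1 = ~(q & p)
t2 = ~(t1 & q) = ~((~(q & p)) & q)
t3 = ~(t2 | r) = ~((~((~(q & p)) & q)) | r)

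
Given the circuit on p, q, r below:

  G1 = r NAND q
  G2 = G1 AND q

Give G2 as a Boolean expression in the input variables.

(r NAND q) AND q

G1 = r NAND q
G2 = G1 AND q = (r NAND q) AND q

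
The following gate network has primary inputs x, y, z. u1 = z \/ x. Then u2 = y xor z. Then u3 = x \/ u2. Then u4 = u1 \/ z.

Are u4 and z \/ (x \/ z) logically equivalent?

u1 = z \/ x
u4 = u1 \/ z = (z \/ x) \/ z
At x=0, y=0, z=0: circuit gives 0, formula gives 0.
At x=0, y=0, z=1: circuit gives 1, formula gives 1.
Agrees on all 8 inputs.

Yes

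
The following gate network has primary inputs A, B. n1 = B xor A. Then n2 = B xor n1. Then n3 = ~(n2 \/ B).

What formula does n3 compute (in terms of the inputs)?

~((B xor (B xor A)) \/ B)

n1 = B xor A
n2 = B xor n1 = B xor (B xor A)
n3 = ~(n2 \/ B) = ~((B xor (B xor A)) \/ B)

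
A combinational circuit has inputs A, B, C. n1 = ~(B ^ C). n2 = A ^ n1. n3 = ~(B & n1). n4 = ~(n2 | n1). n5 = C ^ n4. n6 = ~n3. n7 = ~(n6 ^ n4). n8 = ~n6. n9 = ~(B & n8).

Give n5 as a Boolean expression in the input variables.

C ^ (~((A ^ (~(B ^ C))) | (~(B ^ C))))

n1 = ~(B ^ C)
n2 = A ^ n1 = A ^ (~(B ^ C))
n4 = ~(n2 | n1) = ~((A ^ (~(B ^ C))) | (~(B ^ C)))
n5 = C ^ n4 = C ^ (~((A ^ (~(B ^ C))) | (~(B ^ C))))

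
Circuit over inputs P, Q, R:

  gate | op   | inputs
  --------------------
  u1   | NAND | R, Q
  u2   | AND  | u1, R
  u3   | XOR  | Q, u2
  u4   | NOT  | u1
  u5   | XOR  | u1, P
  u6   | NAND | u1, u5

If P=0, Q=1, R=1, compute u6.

u1 = 1 NAND 1 = 0
u5 = 0 XOR 0 = 0
u6 = 0 NAND 0 = 1

1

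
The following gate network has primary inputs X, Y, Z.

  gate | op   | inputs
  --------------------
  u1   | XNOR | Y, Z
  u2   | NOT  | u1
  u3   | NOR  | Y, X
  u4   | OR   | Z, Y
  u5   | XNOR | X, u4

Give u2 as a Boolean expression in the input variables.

NOT (Y XNOR Z)

u1 = Y XNOR Z
u2 = NOT u1 = NOT (Y XNOR Z)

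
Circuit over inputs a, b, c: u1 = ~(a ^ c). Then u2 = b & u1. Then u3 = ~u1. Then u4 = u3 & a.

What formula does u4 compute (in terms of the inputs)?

~(~(a ^ c)) & a

u1 = ~(a ^ c)
u3 = ~u1 = ~(~(a ^ c))
u4 = u3 & a = ~(~(a ^ c)) & a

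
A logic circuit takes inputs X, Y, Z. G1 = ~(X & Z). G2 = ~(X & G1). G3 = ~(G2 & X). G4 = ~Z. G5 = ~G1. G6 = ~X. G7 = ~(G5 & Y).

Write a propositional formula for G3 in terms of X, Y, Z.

G1 = ~(X & Z)
G2 = ~(X & G1) = ~(X & (~(X & Z)))
G3 = ~(G2 & X) = ~((~(X & (~(X & Z)))) & X)

~((~(X & (~(X & Z)))) & X)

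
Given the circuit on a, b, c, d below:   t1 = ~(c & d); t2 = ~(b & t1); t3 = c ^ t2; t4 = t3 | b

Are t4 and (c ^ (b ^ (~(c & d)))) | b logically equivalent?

t1 = ~(c & d)
t2 = ~(b & t1) = ~(b & (~(c & d)))
t3 = c ^ t2 = c ^ (~(b & (~(c & d))))
t4 = t3 | b = (c ^ (~(b & (~(c & d))))) | b
At a=0, b=0, c=1, d=1: circuit gives 0, formula gives 1.

No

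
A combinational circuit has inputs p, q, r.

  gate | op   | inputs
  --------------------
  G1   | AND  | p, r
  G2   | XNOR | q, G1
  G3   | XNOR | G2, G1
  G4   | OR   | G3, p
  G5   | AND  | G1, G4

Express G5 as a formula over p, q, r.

(p AND r) AND (((q XNOR (p AND r)) XNOR (p AND r)) OR p)

G1 = p AND r
G2 = q XNOR G1 = q XNOR (p AND r)
G3 = G2 XNOR G1 = (q XNOR (p AND r)) XNOR (p AND r)
G4 = G3 OR p = ((q XNOR (p AND r)) XNOR (p AND r)) OR p
G5 = G1 AND G4 = (p AND r) AND (((q XNOR (p AND r)) XNOR (p AND r)) OR p)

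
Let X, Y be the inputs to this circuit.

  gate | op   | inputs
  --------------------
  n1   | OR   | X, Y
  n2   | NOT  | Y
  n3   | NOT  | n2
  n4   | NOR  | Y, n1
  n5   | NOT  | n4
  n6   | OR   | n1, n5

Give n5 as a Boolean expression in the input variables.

n1 = X OR Y
n4 = Y NOR n1 = Y NOR (X OR Y)
n5 = NOT n4 = NOT (Y NOR (X OR Y))

NOT (Y NOR (X OR Y))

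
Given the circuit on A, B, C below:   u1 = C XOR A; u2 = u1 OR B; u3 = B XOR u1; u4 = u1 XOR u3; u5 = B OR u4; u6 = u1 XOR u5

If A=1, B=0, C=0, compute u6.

1

u1 = 0 XOR 1 = 1
u3 = 0 XOR 1 = 1
u4 = 1 XOR 1 = 0
u5 = 0 OR 0 = 0
u6 = 1 XOR 0 = 1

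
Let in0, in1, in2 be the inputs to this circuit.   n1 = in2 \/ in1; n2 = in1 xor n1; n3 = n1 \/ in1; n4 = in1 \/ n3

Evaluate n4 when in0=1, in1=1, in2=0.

n1 = 0 \/ 1 = 1
n3 = 1 \/ 1 = 1
n4 = 1 \/ 1 = 1

1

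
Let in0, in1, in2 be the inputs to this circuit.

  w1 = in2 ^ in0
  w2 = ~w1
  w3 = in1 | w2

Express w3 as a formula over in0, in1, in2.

in1 | ~(in2 ^ in0)

w1 = in2 ^ in0
w2 = ~w1 = ~(in2 ^ in0)
w3 = in1 | w2 = in1 | ~(in2 ^ in0)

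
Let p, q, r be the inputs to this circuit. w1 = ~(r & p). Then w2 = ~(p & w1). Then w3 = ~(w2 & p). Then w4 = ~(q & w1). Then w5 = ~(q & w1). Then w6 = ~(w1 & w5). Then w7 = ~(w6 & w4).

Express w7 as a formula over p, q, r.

~((~((~(r & p)) & (~(q & (~(r & p)))))) & (~(q & (~(r & p)))))

w1 = ~(r & p)
w4 = ~(q & w1) = ~(q & (~(r & p)))
w5 = ~(q & w1) = ~(q & (~(r & p)))
w6 = ~(w1 & w5) = ~((~(r & p)) & (~(q & (~(r & p)))))
w7 = ~(w6 & w4) = ~((~((~(r & p)) & (~(q & (~(r & p)))))) & (~(q & (~(r & p)))))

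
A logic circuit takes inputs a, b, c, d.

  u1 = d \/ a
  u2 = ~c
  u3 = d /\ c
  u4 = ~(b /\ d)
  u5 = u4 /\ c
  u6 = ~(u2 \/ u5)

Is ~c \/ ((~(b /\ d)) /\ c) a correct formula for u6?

No

u2 = ~c
u4 = ~(b /\ d)
u5 = u4 /\ c = (~(b /\ d)) /\ c
u6 = ~(u2 \/ u5) = ~(~c \/ ((~(b /\ d)) /\ c))
At a=0, b=0, c=0, d=0: circuit gives 0, formula gives 1.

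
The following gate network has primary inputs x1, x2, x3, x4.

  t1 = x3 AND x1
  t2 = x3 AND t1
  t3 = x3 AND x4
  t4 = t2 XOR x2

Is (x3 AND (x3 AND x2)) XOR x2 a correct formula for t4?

t1 = x3 AND x1
t2 = x3 AND t1 = x3 AND (x3 AND x1)
t4 = t2 XOR x2 = (x3 AND (x3 AND x1)) XOR x2
At x1=0, x2=1, x3=1, x4=0: circuit gives 1, formula gives 0.

No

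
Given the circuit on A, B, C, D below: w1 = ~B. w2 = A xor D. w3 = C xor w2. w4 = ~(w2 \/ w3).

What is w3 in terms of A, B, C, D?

C xor (A xor D)

w2 = A xor D
w3 = C xor w2 = C xor (A xor D)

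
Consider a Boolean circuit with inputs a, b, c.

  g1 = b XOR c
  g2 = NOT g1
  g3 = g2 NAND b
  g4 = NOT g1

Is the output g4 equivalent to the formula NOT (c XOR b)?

Yes

g1 = b XOR c
g4 = NOT g1 = NOT (b XOR c)
At a=0, b=0, c=1: circuit gives 0, formula gives 0.
At a=0, b=0, c=0: circuit gives 1, formula gives 1.
Agrees on all 8 inputs.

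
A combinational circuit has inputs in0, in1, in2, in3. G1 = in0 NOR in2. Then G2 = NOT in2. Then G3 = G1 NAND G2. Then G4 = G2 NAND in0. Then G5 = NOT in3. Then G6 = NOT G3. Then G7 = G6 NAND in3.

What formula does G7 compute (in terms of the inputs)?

NOT ((in0 NOR in2) NAND NOT in2) NAND in3

G1 = in0 NOR in2
G2 = NOT in2
G3 = G1 NAND G2 = (in0 NOR in2) NAND NOT in2
G6 = NOT G3 = NOT ((in0 NOR in2) NAND NOT in2)
G7 = G6 NAND in3 = NOT ((in0 NOR in2) NAND NOT in2) NAND in3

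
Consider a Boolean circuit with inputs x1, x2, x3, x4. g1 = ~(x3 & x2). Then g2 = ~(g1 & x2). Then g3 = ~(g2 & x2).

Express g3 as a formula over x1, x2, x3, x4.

g1 = ~(x3 & x2)
g2 = ~(g1 & x2) = ~((~(x3 & x2)) & x2)
g3 = ~(g2 & x2) = ~((~((~(x3 & x2)) & x2)) & x2)

~((~((~(x3 & x2)) & x2)) & x2)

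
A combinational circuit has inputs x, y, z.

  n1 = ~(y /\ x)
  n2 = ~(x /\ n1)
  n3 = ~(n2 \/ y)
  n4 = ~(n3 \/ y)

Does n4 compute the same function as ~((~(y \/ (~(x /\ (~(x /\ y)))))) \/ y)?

n1 = ~(y /\ x)
n2 = ~(x /\ n1) = ~(x /\ (~(y /\ x)))
n3 = ~(n2 \/ y) = ~((~(x /\ (~(y /\ x)))) \/ y)
n4 = ~(n3 \/ y) = ~((~((~(x /\ (~(y /\ x)))) \/ y)) \/ y)
At x=0, y=1, z=0: circuit gives 0, formula gives 0.
At x=0, y=0, z=0: circuit gives 1, formula gives 1.
Agrees on all 8 inputs.

Yes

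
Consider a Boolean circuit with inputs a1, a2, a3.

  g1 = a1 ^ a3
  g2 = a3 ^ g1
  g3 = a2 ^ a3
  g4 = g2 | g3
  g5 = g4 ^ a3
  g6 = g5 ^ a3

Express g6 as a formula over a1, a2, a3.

g1 = a1 ^ a3
g2 = a3 ^ g1 = a3 ^ (a1 ^ a3)
g3 = a2 ^ a3
g4 = g2 | g3 = (a3 ^ (a1 ^ a3)) | (a2 ^ a3)
g5 = g4 ^ a3 = ((a3 ^ (a1 ^ a3)) | (a2 ^ a3)) ^ a3
g6 = g5 ^ a3 = (((a3 ^ (a1 ^ a3)) | (a2 ^ a3)) ^ a3) ^ a3

(((a3 ^ (a1 ^ a3)) | (a2 ^ a3)) ^ a3) ^ a3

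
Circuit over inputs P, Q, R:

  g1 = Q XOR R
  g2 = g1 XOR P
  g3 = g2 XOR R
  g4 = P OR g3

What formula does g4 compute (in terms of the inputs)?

g1 = Q XOR R
g2 = g1 XOR P = (Q XOR R) XOR P
g3 = g2 XOR R = ((Q XOR R) XOR P) XOR R
g4 = P OR g3 = P OR (((Q XOR R) XOR P) XOR R)

P OR (((Q XOR R) XOR P) XOR R)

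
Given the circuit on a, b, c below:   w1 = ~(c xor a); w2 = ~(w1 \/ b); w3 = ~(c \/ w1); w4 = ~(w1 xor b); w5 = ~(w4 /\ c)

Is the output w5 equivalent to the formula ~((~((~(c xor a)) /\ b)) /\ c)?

w1 = ~(c xor a)
w4 = ~(w1 xor b) = ~((~(c xor a)) xor b)
w5 = ~(w4 /\ c) = ~((~((~(c xor a)) xor b)) /\ c)
At a=0, b=1, c=1: circuit gives 1, formula gives 0.

No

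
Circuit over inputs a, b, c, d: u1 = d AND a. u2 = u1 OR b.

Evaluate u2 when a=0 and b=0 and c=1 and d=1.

u1 = 1 AND 0 = 0
u2 = 0 OR 0 = 0

0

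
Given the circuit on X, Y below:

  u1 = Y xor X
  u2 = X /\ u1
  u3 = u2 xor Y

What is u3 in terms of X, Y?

u1 = Y xor X
u2 = X /\ u1 = X /\ (Y xor X)
u3 = u2 xor Y = (X /\ (Y xor X)) xor Y

(X /\ (Y xor X)) xor Y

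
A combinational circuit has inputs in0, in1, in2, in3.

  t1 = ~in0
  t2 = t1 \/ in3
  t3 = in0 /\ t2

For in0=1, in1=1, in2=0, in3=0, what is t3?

0

t1 = ~1 = 0
t2 = 0 \/ 0 = 0
t3 = 1 /\ 0 = 0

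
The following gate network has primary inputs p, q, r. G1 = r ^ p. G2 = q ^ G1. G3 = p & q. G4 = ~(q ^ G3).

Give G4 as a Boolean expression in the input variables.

~(q ^ (p & q))

G3 = p & q
G4 = ~(q ^ G3) = ~(q ^ (p & q))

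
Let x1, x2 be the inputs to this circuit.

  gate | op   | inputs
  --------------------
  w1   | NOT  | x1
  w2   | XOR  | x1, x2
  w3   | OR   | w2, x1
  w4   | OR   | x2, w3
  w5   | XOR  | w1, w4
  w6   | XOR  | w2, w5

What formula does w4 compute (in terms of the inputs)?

w2 = x1 XOR x2
w3 = w2 OR x1 = (x1 XOR x2) OR x1
w4 = x2 OR w3 = x2 OR ((x1 XOR x2) OR x1)

x2 OR ((x1 XOR x2) OR x1)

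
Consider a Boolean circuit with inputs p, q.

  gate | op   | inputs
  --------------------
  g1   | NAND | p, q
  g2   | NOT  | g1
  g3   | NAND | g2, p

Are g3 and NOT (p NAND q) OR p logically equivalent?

g1 = p NAND q
g2 = NOT g1 = NOT (p NAND q)
g3 = g2 NAND p = NOT (p NAND q) NAND p
At p=0, q=0: circuit gives 1, formula gives 0.

No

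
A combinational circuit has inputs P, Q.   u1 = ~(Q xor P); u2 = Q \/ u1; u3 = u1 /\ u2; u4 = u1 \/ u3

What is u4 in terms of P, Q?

(~(Q xor P)) \/ ((~(Q xor P)) /\ (Q \/ (~(Q xor P))))

u1 = ~(Q xor P)
u2 = Q \/ u1 = Q \/ (~(Q xor P))
u3 = u1 /\ u2 = (~(Q xor P)) /\ (Q \/ (~(Q xor P)))
u4 = u1 \/ u3 = (~(Q xor P)) \/ ((~(Q xor P)) /\ (Q \/ (~(Q xor P))))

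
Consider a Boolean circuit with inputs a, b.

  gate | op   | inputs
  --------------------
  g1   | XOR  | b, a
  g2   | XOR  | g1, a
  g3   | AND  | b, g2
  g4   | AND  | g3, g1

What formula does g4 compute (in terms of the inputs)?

(b AND ((b XOR a) XOR a)) AND (b XOR a)

g1 = b XOR a
g2 = g1 XOR a = (b XOR a) XOR a
g3 = b AND g2 = b AND ((b XOR a) XOR a)
g4 = g3 AND g1 = (b AND ((b XOR a) XOR a)) AND (b XOR a)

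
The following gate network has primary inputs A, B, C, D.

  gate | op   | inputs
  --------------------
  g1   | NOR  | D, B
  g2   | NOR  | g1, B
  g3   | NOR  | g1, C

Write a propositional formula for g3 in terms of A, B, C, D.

(D NOR B) NOR C

g1 = D NOR B
g3 = g1 NOR C = (D NOR B) NOR C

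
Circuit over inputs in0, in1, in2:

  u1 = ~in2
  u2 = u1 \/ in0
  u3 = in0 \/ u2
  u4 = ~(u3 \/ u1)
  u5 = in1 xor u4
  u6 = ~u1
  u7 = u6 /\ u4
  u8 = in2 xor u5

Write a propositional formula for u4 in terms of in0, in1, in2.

~((in0 \/ (~in2 \/ in0)) \/ ~in2)

u1 = ~in2
u2 = u1 \/ in0 = ~in2 \/ in0
u3 = in0 \/ u2 = in0 \/ (~in2 \/ in0)
u4 = ~(u3 \/ u1) = ~((in0 \/ (~in2 \/ in0)) \/ ~in2)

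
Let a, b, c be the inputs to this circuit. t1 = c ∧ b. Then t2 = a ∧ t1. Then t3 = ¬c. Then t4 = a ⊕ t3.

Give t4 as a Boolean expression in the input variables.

t3 = ¬c
t4 = a ⊕ t3 = a ⊕ ¬c

a ⊕ ¬c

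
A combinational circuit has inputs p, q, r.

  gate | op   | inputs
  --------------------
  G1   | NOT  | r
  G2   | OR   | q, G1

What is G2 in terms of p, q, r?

G1 = NOT r
G2 = q OR G1 = q OR NOT r

q OR NOT r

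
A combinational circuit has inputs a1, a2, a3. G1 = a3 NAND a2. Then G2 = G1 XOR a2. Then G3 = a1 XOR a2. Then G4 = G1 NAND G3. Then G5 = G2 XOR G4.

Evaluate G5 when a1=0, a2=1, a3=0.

0

G1 = 0 NAND 1 = 1
G2 = 1 XOR 1 = 0
G3 = 0 XOR 1 = 1
G4 = 1 NAND 1 = 0
G5 = 0 XOR 0 = 0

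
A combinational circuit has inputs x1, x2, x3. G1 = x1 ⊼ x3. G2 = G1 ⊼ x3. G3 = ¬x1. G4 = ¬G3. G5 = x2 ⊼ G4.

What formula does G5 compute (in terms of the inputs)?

G3 = ¬x1
G4 = ¬G3 = ¬¬x1
G5 = x2 ⊼ G4 = x2 ⊼ ¬¬x1

x2 ⊼ ¬¬x1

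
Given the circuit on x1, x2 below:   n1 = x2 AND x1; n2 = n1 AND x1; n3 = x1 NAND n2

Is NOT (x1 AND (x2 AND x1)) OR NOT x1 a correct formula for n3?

n1 = x2 AND x1
n2 = n1 AND x1 = (x2 AND x1) AND x1
n3 = x1 NAND n2 = x1 NAND ((x2 AND x1) AND x1)
At x1=1, x2=1: circuit gives 0, formula gives 0.
At x1=0, x2=0: circuit gives 1, formula gives 1.
Agrees on all 4 inputs.

Yes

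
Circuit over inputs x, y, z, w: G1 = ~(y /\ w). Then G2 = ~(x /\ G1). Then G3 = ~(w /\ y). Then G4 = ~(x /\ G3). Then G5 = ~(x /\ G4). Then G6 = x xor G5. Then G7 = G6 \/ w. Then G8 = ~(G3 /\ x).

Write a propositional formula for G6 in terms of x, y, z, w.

G3 = ~(w /\ y)
G4 = ~(x /\ G3) = ~(x /\ (~(w /\ y)))
G5 = ~(x /\ G4) = ~(x /\ (~(x /\ (~(w /\ y)))))
G6 = x xor G5 = x xor (~(x /\ (~(x /\ (~(w /\ y))))))

x xor (~(x /\ (~(x /\ (~(w /\ y))))))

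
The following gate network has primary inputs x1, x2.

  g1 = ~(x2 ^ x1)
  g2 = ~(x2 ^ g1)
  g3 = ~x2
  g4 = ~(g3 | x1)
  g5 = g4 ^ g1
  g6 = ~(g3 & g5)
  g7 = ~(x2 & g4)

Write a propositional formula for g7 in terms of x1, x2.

~(x2 & (~(~x2 | x1)))

g3 = ~x2
g4 = ~(g3 | x1) = ~(~x2 | x1)
g7 = ~(x2 & g4) = ~(x2 & (~(~x2 | x1)))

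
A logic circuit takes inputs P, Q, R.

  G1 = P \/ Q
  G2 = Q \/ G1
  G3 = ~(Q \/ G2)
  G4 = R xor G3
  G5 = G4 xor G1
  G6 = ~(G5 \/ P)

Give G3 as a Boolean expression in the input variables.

~(Q \/ (Q \/ (P \/ Q)))

G1 = P \/ Q
G2 = Q \/ G1 = Q \/ (P \/ Q)
G3 = ~(Q \/ G2) = ~(Q \/ (Q \/ (P \/ Q)))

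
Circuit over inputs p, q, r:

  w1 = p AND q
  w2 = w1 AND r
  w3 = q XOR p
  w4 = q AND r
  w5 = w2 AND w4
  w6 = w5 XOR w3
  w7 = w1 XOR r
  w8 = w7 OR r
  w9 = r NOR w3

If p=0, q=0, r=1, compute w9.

w3 = 0 XOR 0 = 0
w9 = 1 NOR 0 = 0

0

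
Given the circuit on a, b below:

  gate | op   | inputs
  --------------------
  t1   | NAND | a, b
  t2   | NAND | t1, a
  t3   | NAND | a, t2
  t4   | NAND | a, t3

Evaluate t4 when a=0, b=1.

1

t1 = 0 NAND 1 = 1
t2 = 1 NAND 0 = 1
t3 = 0 NAND 1 = 1
t4 = 0 NAND 1 = 1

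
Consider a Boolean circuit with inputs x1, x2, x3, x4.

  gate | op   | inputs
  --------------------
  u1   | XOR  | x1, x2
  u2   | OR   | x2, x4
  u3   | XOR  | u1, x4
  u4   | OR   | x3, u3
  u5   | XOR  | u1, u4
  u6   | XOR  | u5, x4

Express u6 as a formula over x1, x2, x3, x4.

((x1 XOR x2) XOR (x3 OR ((x1 XOR x2) XOR x4))) XOR x4

u1 = x1 XOR x2
u3 = u1 XOR x4 = (x1 XOR x2) XOR x4
u4 = x3 OR u3 = x3 OR ((x1 XOR x2) XOR x4)
u5 = u1 XOR u4 = (x1 XOR x2) XOR (x3 OR ((x1 XOR x2) XOR x4))
u6 = u5 XOR x4 = ((x1 XOR x2) XOR (x3 OR ((x1 XOR x2) XOR x4))) XOR x4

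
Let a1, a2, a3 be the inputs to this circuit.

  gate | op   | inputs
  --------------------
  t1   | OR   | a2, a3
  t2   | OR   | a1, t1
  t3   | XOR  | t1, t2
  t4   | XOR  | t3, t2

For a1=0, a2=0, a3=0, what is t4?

t1 = 0 OR 0 = 0
t2 = 0 OR 0 = 0
t3 = 0 XOR 0 = 0
t4 = 0 XOR 0 = 0

0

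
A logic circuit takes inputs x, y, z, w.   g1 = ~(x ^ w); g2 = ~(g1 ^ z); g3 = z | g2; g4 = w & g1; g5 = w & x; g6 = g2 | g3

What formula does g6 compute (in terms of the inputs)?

(~((~(x ^ w)) ^ z)) | (z | (~((~(x ^ w)) ^ z)))

g1 = ~(x ^ w)
g2 = ~(g1 ^ z) = ~((~(x ^ w)) ^ z)
g3 = z | g2 = z | (~((~(x ^ w)) ^ z))
g6 = g2 | g3 = (~((~(x ^ w)) ^ z)) | (z | (~((~(x ^ w)) ^ z)))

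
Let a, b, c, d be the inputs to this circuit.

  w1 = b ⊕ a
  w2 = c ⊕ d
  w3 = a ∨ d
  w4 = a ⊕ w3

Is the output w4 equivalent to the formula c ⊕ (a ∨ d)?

w3 = a ∨ d
w4 = a ⊕ w3 = a ⊕ (a ∨ d)
At a=0, b=0, c=1, d=0: circuit gives 0, formula gives 1.

No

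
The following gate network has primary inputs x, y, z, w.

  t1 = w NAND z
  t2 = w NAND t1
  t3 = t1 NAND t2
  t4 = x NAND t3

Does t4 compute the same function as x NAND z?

t1 = w NAND z
t2 = w NAND t1 = w NAND (w NAND z)
t3 = t1 NAND t2 = (w NAND z) NAND (w NAND (w NAND z))
t4 = x NAND t3 = x NAND ((w NAND z) NAND (w NAND (w NAND z)))
At x=1, y=0, z=0, w=1: circuit gives 0, formula gives 1.

No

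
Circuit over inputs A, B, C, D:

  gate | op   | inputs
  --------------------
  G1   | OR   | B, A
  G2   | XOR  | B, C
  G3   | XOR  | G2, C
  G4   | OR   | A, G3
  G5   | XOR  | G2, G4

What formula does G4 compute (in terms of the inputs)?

A OR ((B XOR C) XOR C)

G2 = B XOR C
G3 = G2 XOR C = (B XOR C) XOR C
G4 = A OR G3 = A OR ((B XOR C) XOR C)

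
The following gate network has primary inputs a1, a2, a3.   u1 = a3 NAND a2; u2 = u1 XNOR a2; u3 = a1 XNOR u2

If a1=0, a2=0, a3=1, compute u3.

1

u1 = 1 NAND 0 = 1
u2 = 1 XNOR 0 = 0
u3 = 0 XNOR 0 = 1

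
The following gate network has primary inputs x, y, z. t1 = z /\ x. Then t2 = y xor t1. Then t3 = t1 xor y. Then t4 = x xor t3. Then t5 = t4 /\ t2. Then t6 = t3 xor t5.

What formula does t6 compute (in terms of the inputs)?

t1 = z /\ x
t2 = y xor t1 = y xor (z /\ x)
t3 = t1 xor y = (z /\ x) xor y
t4 = x xor t3 = x xor ((z /\ x) xor y)
t5 = t4 /\ t2 = (x xor ((z /\ x) xor y)) /\ (y xor (z /\ x))
t6 = t3 xor t5 = ((z /\ x) xor y) xor ((x xor ((z /\ x) xor y)) /\ (y xor (z /\ x)))

((z /\ x) xor y) xor ((x xor ((z /\ x) xor y)) /\ (y xor (z /\ x)))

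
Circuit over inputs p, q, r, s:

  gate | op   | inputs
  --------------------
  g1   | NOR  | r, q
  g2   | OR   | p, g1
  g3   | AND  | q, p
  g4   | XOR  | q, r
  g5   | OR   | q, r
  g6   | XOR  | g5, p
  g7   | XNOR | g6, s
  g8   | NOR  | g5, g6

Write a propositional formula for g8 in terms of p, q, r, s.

(q OR r) NOR ((q OR r) XOR p)

g5 = q OR r
g6 = g5 XOR p = (q OR r) XOR p
g8 = g5 NOR g6 = (q OR r) NOR ((q OR r) XOR p)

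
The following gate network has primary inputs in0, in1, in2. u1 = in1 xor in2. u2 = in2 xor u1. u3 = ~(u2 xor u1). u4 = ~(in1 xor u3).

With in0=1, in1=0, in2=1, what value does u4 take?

u1 = 0 xor 1 = 1
u2 = 1 xor 1 = 0
u3 = ~(0 xor 1) = 0
u4 = ~(0 xor 0) = 1

1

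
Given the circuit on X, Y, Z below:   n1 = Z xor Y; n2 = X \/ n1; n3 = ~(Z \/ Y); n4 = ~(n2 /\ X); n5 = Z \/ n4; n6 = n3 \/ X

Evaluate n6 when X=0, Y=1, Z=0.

0

n3 = ~(0 \/ 1) = 0
n6 = 0 \/ 0 = 0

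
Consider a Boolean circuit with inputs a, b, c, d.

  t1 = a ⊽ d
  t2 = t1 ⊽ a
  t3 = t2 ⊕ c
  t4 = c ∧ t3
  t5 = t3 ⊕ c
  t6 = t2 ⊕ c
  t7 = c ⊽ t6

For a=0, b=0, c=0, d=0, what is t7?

t1 = 0 ⊽ 0 = 1
t2 = 1 ⊽ 0 = 0
t6 = 0 ⊕ 0 = 0
t7 = 0 ⊽ 0 = 1

1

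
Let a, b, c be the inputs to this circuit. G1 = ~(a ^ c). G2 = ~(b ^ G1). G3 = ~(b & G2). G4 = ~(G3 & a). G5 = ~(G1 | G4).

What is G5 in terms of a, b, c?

~((~(a ^ c)) | (~((~(b & (~(b ^ (~(a ^ c)))))) & a)))

G1 = ~(a ^ c)
G2 = ~(b ^ G1) = ~(b ^ (~(a ^ c)))
G3 = ~(b & G2) = ~(b & (~(b ^ (~(a ^ c)))))
G4 = ~(G3 & a) = ~((~(b & (~(b ^ (~(a ^ c)))))) & a)
G5 = ~(G1 | G4) = ~((~(a ^ c)) | (~((~(b & (~(b ^ (~(a ^ c)))))) & a)))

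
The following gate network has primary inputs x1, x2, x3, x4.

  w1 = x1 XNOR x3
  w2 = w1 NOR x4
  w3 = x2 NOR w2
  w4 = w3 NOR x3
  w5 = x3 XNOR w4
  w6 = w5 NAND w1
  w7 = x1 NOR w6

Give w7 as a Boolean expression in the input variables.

w1 = x1 XNOR x3
w2 = w1 NOR x4 = (x1 XNOR x3) NOR x4
w3 = x2 NOR w2 = x2 NOR ((x1 XNOR x3) NOR x4)
w4 = w3 NOR x3 = (x2 NOR ((x1 XNOR x3) NOR x4)) NOR x3
w5 = x3 XNOR w4 = x3 XNOR ((x2 NOR ((x1 XNOR x3) NOR x4)) NOR x3)
w6 = w5 NAND w1 = (x3 XNOR ((x2 NOR ((x1 XNOR x3) NOR x4)) NOR x3)) NAND (x1 XNOR x3)
w7 = x1 NOR w6 = x1 NOR ((x3 XNOR ((x2 NOR ((x1 XNOR x3) NOR x4)) NOR x3)) NAND (x1 XNOR x3))

x1 NOR ((x3 XNOR ((x2 NOR ((x1 XNOR x3) NOR x4)) NOR x3)) NAND (x1 XNOR x3))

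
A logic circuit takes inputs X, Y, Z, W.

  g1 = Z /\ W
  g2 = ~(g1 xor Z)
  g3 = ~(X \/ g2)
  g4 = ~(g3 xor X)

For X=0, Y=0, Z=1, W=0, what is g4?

g1 = 1 /\ 0 = 0
g2 = ~(0 xor 1) = 0
g3 = ~(0 \/ 0) = 1
g4 = ~(1 xor 0) = 0

0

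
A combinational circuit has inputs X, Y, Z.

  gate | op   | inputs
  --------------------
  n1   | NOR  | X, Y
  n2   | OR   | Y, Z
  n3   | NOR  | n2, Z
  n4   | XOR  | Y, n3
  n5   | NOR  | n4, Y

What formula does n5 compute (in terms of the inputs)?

(Y XOR ((Y OR Z) NOR Z)) NOR Y

n2 = Y OR Z
n3 = n2 NOR Z = (Y OR Z) NOR Z
n4 = Y XOR n3 = Y XOR ((Y OR Z) NOR Z)
n5 = n4 NOR Y = (Y XOR ((Y OR Z) NOR Z)) NOR Y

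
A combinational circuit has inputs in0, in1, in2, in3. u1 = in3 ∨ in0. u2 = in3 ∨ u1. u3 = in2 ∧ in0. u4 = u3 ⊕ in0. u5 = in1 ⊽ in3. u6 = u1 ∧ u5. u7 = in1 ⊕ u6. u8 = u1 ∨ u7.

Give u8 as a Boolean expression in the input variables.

(in3 ∨ in0) ∨ (in1 ⊕ ((in3 ∨ in0) ∧ (in1 ⊽ in3)))

u1 = in3 ∨ in0
u5 = in1 ⊽ in3
u6 = u1 ∧ u5 = (in3 ∨ in0) ∧ (in1 ⊽ in3)
u7 = in1 ⊕ u6 = in1 ⊕ ((in3 ∨ in0) ∧ (in1 ⊽ in3))
u8 = u1 ∨ u7 = (in3 ∨ in0) ∨ (in1 ⊕ ((in3 ∨ in0) ∧ (in1 ⊽ in3)))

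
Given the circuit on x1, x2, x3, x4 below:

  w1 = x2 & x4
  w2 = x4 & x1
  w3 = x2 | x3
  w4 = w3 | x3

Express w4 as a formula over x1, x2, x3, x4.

w3 = x2 | x3
w4 = w3 | x3 = (x2 | x3) | x3

(x2 | x3) | x3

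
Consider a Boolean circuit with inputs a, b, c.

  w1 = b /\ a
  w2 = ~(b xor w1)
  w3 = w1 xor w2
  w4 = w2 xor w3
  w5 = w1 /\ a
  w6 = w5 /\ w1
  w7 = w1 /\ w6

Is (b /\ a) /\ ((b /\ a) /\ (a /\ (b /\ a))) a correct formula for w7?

w1 = b /\ a
w5 = w1 /\ a = (b /\ a) /\ a
w6 = w5 /\ w1 = ((b /\ a) /\ a) /\ (b /\ a)
w7 = w1 /\ w6 = (b /\ a) /\ (((b /\ a) /\ a) /\ (b /\ a))
At a=0, b=0, c=0: circuit gives 0, formula gives 0.
At a=1, b=1, c=0: circuit gives 1, formula gives 1.
Agrees on all 8 inputs.

Yes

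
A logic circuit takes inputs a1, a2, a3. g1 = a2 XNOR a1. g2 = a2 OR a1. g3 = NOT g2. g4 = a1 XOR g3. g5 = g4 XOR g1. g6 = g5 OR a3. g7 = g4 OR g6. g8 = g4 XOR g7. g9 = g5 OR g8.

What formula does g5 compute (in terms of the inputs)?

g1 = a2 XNOR a1
g2 = a2 OR a1
g3 = NOT g2 = NOT (a2 OR a1)
g4 = a1 XOR g3 = a1 XOR NOT (a2 OR a1)
g5 = g4 XOR g1 = (a1 XOR NOT (a2 OR a1)) XOR (a2 XNOR a1)

(a1 XOR NOT (a2 OR a1)) XOR (a2 XNOR a1)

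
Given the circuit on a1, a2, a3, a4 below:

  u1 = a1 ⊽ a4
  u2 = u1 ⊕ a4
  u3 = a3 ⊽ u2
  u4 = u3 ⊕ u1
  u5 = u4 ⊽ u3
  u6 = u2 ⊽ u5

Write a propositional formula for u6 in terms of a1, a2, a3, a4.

u1 = a1 ⊽ a4
u2 = u1 ⊕ a4 = (a1 ⊽ a4) ⊕ a4
u3 = a3 ⊽ u2 = a3 ⊽ ((a1 ⊽ a4) ⊕ a4)
u4 = u3 ⊕ u1 = (a3 ⊽ ((a1 ⊽ a4) ⊕ a4)) ⊕ (a1 ⊽ a4)
u5 = u4 ⊽ u3 = ((a3 ⊽ ((a1 ⊽ a4) ⊕ a4)) ⊕ (a1 ⊽ a4)) ⊽ (a3 ⊽ ((a1 ⊽ a4) ⊕ a4))
u6 = u2 ⊽ u5 = ((a1 ⊽ a4) ⊕ a4) ⊽ (((a3 ⊽ ((a1 ⊽ a4) ⊕ a4)) ⊕ (a1 ⊽ a4)) ⊽ (a3 ⊽ ((a1 ⊽ a4) ⊕ a4)))

((a1 ⊽ a4) ⊕ a4) ⊽ (((a3 ⊽ ((a1 ⊽ a4) ⊕ a4)) ⊕ (a1 ⊽ a4)) ⊽ (a3 ⊽ ((a1 ⊽ a4) ⊕ a4)))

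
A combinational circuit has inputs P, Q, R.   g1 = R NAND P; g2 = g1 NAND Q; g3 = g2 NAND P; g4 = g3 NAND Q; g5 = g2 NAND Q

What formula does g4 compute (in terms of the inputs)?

g1 = R NAND P
g2 = g1 NAND Q = (R NAND P) NAND Q
g3 = g2 NAND P = ((R NAND P) NAND Q) NAND P
g4 = g3 NAND Q = (((R NAND P) NAND Q) NAND P) NAND Q

(((R NAND P) NAND Q) NAND P) NAND Q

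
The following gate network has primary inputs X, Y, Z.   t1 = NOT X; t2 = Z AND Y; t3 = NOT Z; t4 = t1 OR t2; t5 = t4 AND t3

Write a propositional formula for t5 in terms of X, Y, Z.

t1 = NOT X
t2 = Z AND Y
t3 = NOT Z
t4 = t1 OR t2 = NOT X OR (Z AND Y)
t5 = t4 AND t3 = (NOT X OR (Z AND Y)) AND NOT Z

(NOT X OR (Z AND Y)) AND NOT Z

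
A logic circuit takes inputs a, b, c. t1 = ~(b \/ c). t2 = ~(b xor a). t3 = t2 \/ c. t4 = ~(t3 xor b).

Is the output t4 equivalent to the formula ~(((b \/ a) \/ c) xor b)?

No

t2 = ~(b xor a)
t3 = t2 \/ c = (~(b xor a)) \/ c
t4 = ~(t3 xor b) = ~(((~(b xor a)) \/ c) xor b)
At a=0, b=0, c=0: circuit gives 0, formula gives 1.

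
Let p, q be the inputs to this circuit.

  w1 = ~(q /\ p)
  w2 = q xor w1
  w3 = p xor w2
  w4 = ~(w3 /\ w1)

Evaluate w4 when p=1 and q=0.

w1 = ~(0 /\ 1) = 1
w2 = 0 xor 1 = 1
w3 = 1 xor 1 = 0
w4 = ~(0 /\ 1) = 1

1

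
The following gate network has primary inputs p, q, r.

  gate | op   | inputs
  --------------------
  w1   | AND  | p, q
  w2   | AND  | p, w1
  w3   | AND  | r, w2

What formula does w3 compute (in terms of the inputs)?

w1 = p AND q
w2 = p AND w1 = p AND (p AND q)
w3 = r AND w2 = r AND (p AND (p AND q))

r AND (p AND (p AND q))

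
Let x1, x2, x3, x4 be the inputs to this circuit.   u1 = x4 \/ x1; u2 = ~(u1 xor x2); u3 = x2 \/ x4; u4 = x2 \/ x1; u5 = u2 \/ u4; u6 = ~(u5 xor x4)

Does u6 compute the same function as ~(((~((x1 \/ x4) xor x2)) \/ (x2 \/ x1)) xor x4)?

u1 = x4 \/ x1
u2 = ~(u1 xor x2) = ~((x4 \/ x1) xor x2)
u4 = x2 \/ x1
u5 = u2 \/ u4 = (~((x4 \/ x1) xor x2)) \/ (x2 \/ x1)
u6 = ~(u5 xor x4) = ~(((~((x4 \/ x1) xor x2)) \/ (x2 \/ x1)) xor x4)
At x1=0, x2=0, x3=0, x4=0: circuit gives 0, formula gives 0.
At x1=0, x2=1, x3=0, x4=1: circuit gives 1, formula gives 1.
Agrees on all 16 inputs.

Yes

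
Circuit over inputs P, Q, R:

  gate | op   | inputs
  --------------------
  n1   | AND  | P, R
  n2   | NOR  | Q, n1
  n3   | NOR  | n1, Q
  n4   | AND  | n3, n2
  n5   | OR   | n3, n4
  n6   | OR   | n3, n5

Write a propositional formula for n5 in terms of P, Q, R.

n1 = P AND R
n2 = Q NOR n1 = Q NOR (P AND R)
n3 = n1 NOR Q = (P AND R) NOR Q
n4 = n3 AND n2 = ((P AND R) NOR Q) AND (Q NOR (P AND R))
n5 = n3 OR n4 = ((P AND R) NOR Q) OR (((P AND R) NOR Q) AND (Q NOR (P AND R)))

((P AND R) NOR Q) OR (((P AND R) NOR Q) AND (Q NOR (P AND R)))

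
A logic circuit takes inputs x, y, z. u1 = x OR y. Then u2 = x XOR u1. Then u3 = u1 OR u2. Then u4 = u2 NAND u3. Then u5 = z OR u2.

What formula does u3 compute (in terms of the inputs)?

u1 = x OR y
u2 = x XOR u1 = x XOR (x OR y)
u3 = u1 OR u2 = (x OR y) OR (x XOR (x OR y))

(x OR y) OR (x XOR (x OR y))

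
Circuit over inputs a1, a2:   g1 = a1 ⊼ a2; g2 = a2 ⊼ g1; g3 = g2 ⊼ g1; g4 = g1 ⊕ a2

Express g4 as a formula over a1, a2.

(a1 ⊼ a2) ⊕ a2

g1 = a1 ⊼ a2
g4 = g1 ⊕ a2 = (a1 ⊼ a2) ⊕ a2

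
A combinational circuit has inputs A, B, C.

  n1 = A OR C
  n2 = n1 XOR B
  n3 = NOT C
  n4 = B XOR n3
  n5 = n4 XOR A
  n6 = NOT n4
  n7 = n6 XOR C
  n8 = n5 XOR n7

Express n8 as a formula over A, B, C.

((B XOR NOT C) XOR A) XOR (NOT (B XOR NOT C) XOR C)

n3 = NOT C
n4 = B XOR n3 = B XOR NOT C
n5 = n4 XOR A = (B XOR NOT C) XOR A
n6 = NOT n4 = NOT (B XOR NOT C)
n7 = n6 XOR C = NOT (B XOR NOT C) XOR C
n8 = n5 XOR n7 = ((B XOR NOT C) XOR A) XOR (NOT (B XOR NOT C) XOR C)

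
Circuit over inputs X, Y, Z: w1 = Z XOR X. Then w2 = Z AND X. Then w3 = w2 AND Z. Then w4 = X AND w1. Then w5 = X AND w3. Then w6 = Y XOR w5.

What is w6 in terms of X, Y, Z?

Y XOR (X AND ((Z AND X) AND Z))

w2 = Z AND X
w3 = w2 AND Z = (Z AND X) AND Z
w5 = X AND w3 = X AND ((Z AND X) AND Z)
w6 = Y XOR w5 = Y XOR (X AND ((Z AND X) AND Z))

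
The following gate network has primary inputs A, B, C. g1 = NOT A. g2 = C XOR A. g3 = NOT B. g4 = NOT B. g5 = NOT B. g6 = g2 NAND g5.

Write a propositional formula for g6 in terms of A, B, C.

(C XOR A) NAND NOT B

g2 = C XOR A
g5 = NOT B
g6 = g2 NAND g5 = (C XOR A) NAND NOT B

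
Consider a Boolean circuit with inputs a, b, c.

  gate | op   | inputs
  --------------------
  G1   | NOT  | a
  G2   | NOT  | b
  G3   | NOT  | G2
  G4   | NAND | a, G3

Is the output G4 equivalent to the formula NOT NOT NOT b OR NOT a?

G2 = NOT b
G3 = NOT G2 = NOT NOT b
G4 = a NAND G3 = a NAND NOT NOT b
At a=1, b=1, c=0: circuit gives 0, formula gives 0.
At a=0, b=0, c=0: circuit gives 1, formula gives 1.
Agrees on all 8 inputs.

Yes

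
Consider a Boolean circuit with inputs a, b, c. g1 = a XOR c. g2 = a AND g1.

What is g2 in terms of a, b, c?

g1 = a XOR c
g2 = a AND g1 = a AND (a XOR c)

a AND (a XOR c)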